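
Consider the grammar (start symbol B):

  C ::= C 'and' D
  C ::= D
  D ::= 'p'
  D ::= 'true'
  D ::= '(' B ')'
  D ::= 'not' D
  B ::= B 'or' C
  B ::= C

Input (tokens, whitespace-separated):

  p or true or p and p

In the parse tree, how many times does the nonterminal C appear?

4

[B [B [B [C [D p]]] or [C [D true]]] or [C [C [D p]] and [D p]]]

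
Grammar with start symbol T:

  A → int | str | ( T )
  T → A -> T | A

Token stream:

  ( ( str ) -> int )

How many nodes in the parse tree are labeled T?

4

[T [A ( [T [A ( [T [A str]] )] -> [T [A int]]] )]]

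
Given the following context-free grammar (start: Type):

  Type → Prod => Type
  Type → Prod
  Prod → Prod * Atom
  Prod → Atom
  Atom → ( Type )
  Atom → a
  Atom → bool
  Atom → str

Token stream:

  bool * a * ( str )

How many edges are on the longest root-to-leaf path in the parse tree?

6

[Type [Prod [Prod [Prod [Atom bool]] * [Atom a]] * [Atom ( [Type [Prod [Atom str]]] )]]]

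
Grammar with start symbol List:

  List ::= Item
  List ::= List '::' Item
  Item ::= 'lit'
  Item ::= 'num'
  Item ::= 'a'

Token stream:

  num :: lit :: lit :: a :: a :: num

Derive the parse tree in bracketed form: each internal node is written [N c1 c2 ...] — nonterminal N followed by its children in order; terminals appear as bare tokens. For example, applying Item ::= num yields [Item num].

[List [List [List [List [List [List [Item num]] :: [Item lit]] :: [Item lit]] :: [Item a]] :: [Item a]] :: [Item num]]

List
List :: Item
List :: Item :: Item
List :: Item :: Item :: Item
List :: Item :: Item :: Item :: Item
List :: Item :: Item :: Item :: Item :: Item
Item :: Item :: Item :: Item :: Item :: Item
num :: Item :: Item :: Item :: Item :: Item
num :: lit :: Item :: Item :: Item :: Item
num :: lit :: lit :: Item :: Item :: Item
num :: lit :: lit :: a :: Item :: Item
num :: lit :: lit :: a :: a :: Item
num :: lit :: lit :: a :: a :: num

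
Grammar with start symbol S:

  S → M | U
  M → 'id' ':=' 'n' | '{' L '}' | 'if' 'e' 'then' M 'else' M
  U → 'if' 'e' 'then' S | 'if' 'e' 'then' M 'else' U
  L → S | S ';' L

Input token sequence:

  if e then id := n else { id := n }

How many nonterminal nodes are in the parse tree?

[S [M if e then [M id := n] else [M { [L [S [M id := n]]] }]]]

7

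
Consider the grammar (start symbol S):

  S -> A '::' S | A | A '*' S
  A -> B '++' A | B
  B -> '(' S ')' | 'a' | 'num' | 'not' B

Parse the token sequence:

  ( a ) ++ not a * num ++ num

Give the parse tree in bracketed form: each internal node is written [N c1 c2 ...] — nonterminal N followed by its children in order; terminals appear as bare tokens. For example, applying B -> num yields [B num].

[S [A [B ( [S [A [B a]]] )] ++ [A [B not [B a]]]] * [S [A [B num] ++ [A [B num]]]]]

S
A * S
B ++ A * S
( S ) ++ A * S
( A ) ++ A * S
( B ) ++ A * S
( a ) ++ A * S
( a ) ++ B * S
( a ) ++ not B * S
( a ) ++ not a * S
( a ) ++ not a * A
( a ) ++ not a * B ++ A
( a ) ++ not a * num ++ A
( a ) ++ not a * num ++ B
( a ) ++ not a * num ++ num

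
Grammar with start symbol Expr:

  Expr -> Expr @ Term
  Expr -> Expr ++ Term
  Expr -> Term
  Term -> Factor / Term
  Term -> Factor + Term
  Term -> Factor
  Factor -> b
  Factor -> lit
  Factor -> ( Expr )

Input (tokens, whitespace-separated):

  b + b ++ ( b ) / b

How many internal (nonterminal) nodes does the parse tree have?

[Expr [Expr [Term [Factor b] + [Term [Factor b]]]] ++ [Term [Factor ( [Expr [Term [Factor b]]] )] / [Term [Factor b]]]]

13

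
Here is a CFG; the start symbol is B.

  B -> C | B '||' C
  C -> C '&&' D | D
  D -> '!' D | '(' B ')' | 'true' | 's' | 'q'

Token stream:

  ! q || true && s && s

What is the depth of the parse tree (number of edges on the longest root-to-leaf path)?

5

[B [B [C [D ! [D q]]]] || [C [C [C [D true]] && [D s]] && [D s]]]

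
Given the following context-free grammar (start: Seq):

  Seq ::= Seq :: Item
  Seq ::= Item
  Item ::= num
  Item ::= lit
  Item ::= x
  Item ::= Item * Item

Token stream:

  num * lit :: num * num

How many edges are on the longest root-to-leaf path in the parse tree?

[Seq [Seq [Item [Item num] * [Item lit]]] :: [Item [Item num] * [Item num]]]

4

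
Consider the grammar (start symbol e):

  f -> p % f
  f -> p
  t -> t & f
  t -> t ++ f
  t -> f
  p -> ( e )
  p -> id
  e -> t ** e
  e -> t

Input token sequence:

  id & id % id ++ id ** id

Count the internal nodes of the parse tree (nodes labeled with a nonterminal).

16

[e [t [t [t [f [p id]]] & [f [p id] % [f [p id]]]] ++ [f [p id]]] ** [e [t [f [p id]]]]]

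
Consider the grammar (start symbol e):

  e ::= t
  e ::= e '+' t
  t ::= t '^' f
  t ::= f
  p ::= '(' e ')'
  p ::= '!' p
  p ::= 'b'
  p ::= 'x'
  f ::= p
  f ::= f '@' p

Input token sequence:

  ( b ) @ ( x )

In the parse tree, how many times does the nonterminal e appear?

[e [t [f [f [p ( [e [t [f [p b]]]] )]] @ [p ( [e [t [f [p x]]]] )]]]]

3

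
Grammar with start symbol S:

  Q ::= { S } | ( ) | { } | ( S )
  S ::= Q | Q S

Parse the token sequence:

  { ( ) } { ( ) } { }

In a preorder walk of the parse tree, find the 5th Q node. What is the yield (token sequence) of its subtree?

{ }

[S [Q { [S [Q ( )]] }] [S [Q { [S [Q ( )]] }] [S [Q { }]]]]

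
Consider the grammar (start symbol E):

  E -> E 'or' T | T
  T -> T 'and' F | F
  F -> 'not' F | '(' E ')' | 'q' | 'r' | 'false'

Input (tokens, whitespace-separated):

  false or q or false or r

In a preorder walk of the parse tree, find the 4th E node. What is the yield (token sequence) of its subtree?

false

[E [E [E [E [T [F false]]] or [T [F q]]] or [T [F false]]] or [T [F r]]]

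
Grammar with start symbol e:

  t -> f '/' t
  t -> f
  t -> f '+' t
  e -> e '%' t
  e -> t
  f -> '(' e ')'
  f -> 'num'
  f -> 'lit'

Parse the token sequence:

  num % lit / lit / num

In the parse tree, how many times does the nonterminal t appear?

4

[e [e [t [f num]]] % [t [f lit] / [t [f lit] / [t [f num]]]]]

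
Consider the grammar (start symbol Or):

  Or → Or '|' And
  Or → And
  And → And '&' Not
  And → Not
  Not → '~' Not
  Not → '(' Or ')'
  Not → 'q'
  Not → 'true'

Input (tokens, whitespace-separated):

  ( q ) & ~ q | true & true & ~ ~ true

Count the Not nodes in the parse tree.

[Or [Or [And [And [Not ( [Or [And [Not q]]] )]] & [Not ~ [Not q]]]] | [And [And [And [Not true]] & [Not true]] & [Not ~ [Not ~ [Not true]]]]]

9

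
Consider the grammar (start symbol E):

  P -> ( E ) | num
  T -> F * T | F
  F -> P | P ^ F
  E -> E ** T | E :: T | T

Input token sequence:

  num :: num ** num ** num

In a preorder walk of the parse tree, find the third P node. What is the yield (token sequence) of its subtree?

num

[E [E [E [E [T [F [P num]]]] :: [T [F [P num]]]] ** [T [F [P num]]]] ** [T [F [P num]]]]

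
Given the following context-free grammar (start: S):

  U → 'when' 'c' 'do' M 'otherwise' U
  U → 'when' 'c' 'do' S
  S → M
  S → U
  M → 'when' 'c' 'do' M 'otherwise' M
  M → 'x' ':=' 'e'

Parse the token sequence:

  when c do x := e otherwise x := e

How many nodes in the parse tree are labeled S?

[S [M when c do [M x := e] otherwise [M x := e]]]

1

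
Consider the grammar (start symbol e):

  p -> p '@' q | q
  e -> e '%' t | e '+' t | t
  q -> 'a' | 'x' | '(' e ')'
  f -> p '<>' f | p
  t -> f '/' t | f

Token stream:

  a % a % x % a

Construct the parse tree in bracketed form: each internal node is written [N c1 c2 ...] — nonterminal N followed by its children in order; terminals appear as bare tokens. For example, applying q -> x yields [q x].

e
e % t
e % t % t
e % t % t % t
t % t % t % t
f % t % t % t
p % t % t % t
q % t % t % t
a % t % t % t
a % f % t % t
a % p % t % t
a % q % t % t
a % a % t % t
a % a % f % t
a % a % p % t
a % a % q % t
a % a % x % t
a % a % x % f
a % a % x % p
a % a % x % q
a % a % x % a

[e [e [e [e [t [f [p [q a]]]]] % [t [f [p [q a]]]]] % [t [f [p [q x]]]]] % [t [f [p [q a]]]]]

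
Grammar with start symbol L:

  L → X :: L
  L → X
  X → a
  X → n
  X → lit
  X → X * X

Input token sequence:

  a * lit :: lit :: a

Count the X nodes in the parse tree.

5

[L [X [X a] * [X lit]] :: [L [X lit] :: [L [X a]]]]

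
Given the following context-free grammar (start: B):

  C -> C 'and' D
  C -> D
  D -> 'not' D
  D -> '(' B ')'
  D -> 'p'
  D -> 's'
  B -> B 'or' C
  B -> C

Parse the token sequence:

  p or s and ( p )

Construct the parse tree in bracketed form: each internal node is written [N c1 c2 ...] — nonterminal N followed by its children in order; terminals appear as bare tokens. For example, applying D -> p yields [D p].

B
B or C
C or C
D or C
p or C
p or C and D
p or D and D
p or s and D
p or s and ( B )
p or s and ( C )
p or s and ( D )
p or s and ( p )

[B [B [C [D p]]] or [C [C [D s]] and [D ( [B [C [D p]]] )]]]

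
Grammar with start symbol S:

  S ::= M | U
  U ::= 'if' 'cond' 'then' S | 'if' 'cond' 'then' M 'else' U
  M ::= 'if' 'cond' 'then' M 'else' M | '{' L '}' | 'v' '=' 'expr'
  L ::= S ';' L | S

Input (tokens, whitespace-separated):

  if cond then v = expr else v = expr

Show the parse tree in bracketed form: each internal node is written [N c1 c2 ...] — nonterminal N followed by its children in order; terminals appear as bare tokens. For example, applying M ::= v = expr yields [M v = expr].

S
M
if cond then M else M
if cond then v = expr else M
if cond then v = expr else v = expr

[S [M if cond then [M v = expr] else [M v = expr]]]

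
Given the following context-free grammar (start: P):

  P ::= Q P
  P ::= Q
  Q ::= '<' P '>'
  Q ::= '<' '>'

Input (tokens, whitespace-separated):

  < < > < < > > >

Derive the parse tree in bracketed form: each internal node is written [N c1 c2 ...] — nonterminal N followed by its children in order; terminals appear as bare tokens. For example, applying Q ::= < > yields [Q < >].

[P [Q < [P [Q < >] [P [Q < [P [Q < >]] >]]] >]]

P
Q
< P >
< Q P >
< < > P >
< < > Q >
< < > < P > >
< < > < Q > >
< < > < < > > >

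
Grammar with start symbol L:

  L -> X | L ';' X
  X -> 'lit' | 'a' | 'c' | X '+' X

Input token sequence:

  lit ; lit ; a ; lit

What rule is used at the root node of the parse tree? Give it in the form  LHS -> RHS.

L -> L ';' X

[L [L [L [L [X lit]] ; [X lit]] ; [X a]] ; [X lit]]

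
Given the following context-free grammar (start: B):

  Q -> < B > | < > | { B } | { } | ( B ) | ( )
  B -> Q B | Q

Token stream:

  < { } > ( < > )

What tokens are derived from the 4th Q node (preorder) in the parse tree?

< >

[B [Q < [B [Q { }]] >] [B [Q ( [B [Q < >]] )]]]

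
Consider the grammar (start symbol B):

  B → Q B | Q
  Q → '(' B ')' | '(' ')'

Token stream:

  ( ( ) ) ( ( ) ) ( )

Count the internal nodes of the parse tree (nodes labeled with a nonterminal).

10

[B [Q ( [B [Q ( )]] )] [B [Q ( [B [Q ( )]] )] [B [Q ( )]]]]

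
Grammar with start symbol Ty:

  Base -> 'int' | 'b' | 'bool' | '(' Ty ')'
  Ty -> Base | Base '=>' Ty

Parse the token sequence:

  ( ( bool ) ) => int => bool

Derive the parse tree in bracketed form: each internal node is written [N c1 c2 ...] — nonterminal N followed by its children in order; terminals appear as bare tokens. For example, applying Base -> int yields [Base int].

[Ty [Base ( [Ty [Base ( [Ty [Base bool]] )]] )] => [Ty [Base int] => [Ty [Base bool]]]]

Ty
Base => Ty
( Ty ) => Ty
( Base ) => Ty
( ( Ty ) ) => Ty
( ( Base ) ) => Ty
( ( bool ) ) => Ty
( ( bool ) ) => Base => Ty
( ( bool ) ) => int => Ty
( ( bool ) ) => int => Base
( ( bool ) ) => int => bool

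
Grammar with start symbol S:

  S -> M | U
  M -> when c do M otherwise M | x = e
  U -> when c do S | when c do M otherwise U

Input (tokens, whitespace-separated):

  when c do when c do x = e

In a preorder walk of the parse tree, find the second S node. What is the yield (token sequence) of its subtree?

when c do x = e

[S [U when c do [S [U when c do [S [M x = e]]]]]]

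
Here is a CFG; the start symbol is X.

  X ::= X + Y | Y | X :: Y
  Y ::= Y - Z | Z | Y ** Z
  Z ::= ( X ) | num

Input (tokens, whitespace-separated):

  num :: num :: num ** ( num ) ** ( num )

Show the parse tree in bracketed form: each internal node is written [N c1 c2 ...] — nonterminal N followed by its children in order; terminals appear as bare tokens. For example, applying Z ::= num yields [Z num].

[X [X [X [Y [Z num]]] :: [Y [Z num]]] :: [Y [Y [Y [Z num]] ** [Z ( [X [Y [Z num]]] )]] ** [Z ( [X [Y [Z num]]] )]]]

X
X :: Y
X :: Y :: Y
Y :: Y :: Y
Z :: Y :: Y
num :: Y :: Y
num :: Z :: Y
num :: num :: Y
num :: num :: Y ** Z
num :: num :: Y ** Z ** Z
num :: num :: Z ** Z ** Z
num :: num :: num ** Z ** Z
num :: num :: num ** ( X ) ** Z
num :: num :: num ** ( Y ) ** Z
num :: num :: num ** ( Z ) ** Z
num :: num :: num ** ( num ) ** Z
num :: num :: num ** ( num ) ** ( X )
num :: num :: num ** ( num ) ** ( Y )
num :: num :: num ** ( num ) ** ( Z )
num :: num :: num ** ( num ) ** ( num )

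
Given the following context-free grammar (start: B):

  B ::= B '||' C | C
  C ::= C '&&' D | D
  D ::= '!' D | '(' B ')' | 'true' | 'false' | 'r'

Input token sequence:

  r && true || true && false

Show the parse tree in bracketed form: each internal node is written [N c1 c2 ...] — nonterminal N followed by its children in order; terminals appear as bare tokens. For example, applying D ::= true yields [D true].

[B [B [C [C [D r]] && [D true]]] || [C [C [D true]] && [D false]]]

B
B || C
C || C
C && D || C
D && D || C
r && D || C
r && true || C
r && true || C && D
r && true || D && D
r && true || true && D
r && true || true && false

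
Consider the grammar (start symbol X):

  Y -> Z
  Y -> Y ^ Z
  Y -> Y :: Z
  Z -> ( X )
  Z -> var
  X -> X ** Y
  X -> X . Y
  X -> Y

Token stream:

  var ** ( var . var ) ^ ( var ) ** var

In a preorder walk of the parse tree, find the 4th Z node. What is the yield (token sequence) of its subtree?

var

[X [X [X [Y [Z var]]] ** [Y [Y [Z ( [X [X [Y [Z var]]] . [Y [Z var]]] )]] ^ [Z ( [X [Y [Z var]]] )]]] ** [Y [Z var]]]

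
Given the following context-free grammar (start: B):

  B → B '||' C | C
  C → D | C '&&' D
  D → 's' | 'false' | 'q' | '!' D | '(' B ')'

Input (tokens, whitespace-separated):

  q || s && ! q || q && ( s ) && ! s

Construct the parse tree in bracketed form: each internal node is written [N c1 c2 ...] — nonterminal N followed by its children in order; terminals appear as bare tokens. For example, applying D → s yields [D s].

[B [B [B [C [D q]]] || [C [C [D s]] && [D ! [D q]]]] || [C [C [C [D q]] && [D ( [B [C [D s]]] )]] && [D ! [D s]]]]

B
B || C
B || C || C
C || C || C
D || C || C
q || C || C
q || C && D || C
q || D && D || C
q || s && D || C
q || s && ! D || C
q || s && ! q || C
q || s && ! q || C && D
q || s && ! q || C && D && D
q || s && ! q || D && D && D
q || s && ! q || q && D && D
q || s && ! q || q && ( B ) && D
q || s && ! q || q && ( C ) && D
q || s && ! q || q && ( D ) && D
q || s && ! q || q && ( s ) && D
q || s && ! q || q && ( s ) && ! D
q || s && ! q || q && ( s ) && ! s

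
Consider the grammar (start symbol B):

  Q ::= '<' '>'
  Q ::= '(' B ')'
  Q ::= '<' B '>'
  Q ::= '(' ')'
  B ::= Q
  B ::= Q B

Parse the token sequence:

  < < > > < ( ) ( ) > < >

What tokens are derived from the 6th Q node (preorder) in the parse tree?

[B [Q < [B [Q < >]] >] [B [Q < [B [Q ( )] [B [Q ( )]]] >] [B [Q < >]]]]

< >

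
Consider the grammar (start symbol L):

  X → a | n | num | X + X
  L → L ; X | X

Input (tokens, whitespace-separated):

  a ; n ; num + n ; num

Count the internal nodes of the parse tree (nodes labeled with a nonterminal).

10

[L [L [L [L [X a]] ; [X n]] ; [X [X num] + [X n]]] ; [X num]]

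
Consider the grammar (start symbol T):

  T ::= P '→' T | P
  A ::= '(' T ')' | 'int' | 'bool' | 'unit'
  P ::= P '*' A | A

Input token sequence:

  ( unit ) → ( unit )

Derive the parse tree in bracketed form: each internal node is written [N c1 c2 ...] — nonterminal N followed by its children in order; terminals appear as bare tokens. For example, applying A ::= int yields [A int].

[T [P [A ( [T [P [A unit]]] )]] → [T [P [A ( [T [P [A unit]]] )]]]]

T
P → T
A → T
( T ) → T
( P ) → T
( A ) → T
( unit ) → T
( unit ) → P
( unit ) → A
( unit ) → ( T )
( unit ) → ( P )
( unit ) → ( A )
( unit ) → ( unit )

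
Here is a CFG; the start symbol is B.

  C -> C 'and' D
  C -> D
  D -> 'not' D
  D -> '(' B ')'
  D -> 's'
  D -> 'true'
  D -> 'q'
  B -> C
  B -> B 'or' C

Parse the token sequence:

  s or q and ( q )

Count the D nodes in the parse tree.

4

[B [B [C [D s]]] or [C [C [D q]] and [D ( [B [C [D q]]] )]]]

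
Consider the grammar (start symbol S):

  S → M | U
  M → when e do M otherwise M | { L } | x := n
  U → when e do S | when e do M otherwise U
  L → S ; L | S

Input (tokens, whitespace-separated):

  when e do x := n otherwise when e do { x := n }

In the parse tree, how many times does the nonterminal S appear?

[S [U when e do [M x := n] otherwise [U when e do [S [M { [L [S [M x := n]]] }]]]]]

3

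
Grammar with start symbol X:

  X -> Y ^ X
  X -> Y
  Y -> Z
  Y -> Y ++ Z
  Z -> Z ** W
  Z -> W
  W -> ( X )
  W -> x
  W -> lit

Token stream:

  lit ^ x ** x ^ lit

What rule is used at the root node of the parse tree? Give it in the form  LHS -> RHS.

X -> Y ^ X

[X [Y [Z [W lit]]] ^ [X [Y [Z [Z [W x]] ** [W x]]] ^ [X [Y [Z [W lit]]]]]]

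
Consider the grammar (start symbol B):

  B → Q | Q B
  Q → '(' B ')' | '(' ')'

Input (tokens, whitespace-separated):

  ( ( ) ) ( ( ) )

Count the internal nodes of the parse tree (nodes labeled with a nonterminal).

[B [Q ( [B [Q ( )]] )] [B [Q ( [B [Q ( )]] )]]]

8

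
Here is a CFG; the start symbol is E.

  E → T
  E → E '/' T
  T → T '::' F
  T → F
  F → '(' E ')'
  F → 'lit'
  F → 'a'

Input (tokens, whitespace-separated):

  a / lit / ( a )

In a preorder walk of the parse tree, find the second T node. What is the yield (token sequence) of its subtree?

[E [E [E [T [F a]]] / [T [F lit]]] / [T [F ( [E [T [F a]]] )]]]

lit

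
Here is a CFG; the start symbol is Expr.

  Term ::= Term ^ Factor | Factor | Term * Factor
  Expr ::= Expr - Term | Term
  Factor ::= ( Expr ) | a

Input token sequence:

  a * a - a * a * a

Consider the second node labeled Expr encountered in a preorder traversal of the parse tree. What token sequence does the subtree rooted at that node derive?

[Expr [Expr [Term [Term [Factor a]] * [Factor a]]] - [Term [Term [Term [Factor a]] * [Factor a]] * [Factor a]]]

a * a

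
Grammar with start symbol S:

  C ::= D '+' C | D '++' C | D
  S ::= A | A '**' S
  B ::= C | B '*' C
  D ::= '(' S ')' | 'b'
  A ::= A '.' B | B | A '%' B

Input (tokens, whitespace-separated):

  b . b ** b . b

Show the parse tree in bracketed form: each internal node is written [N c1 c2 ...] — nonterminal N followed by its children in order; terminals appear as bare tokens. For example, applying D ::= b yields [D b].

S
A ** S
A . B ** S
B . B ** S
C . B ** S
D . B ** S
b . B ** S
b . C ** S
b . D ** S
b . b ** S
b . b ** A
b . b ** A . B
b . b ** B . B
b . b ** C . B
b . b ** D . B
b . b ** b . B
b . b ** b . C
b . b ** b . D
b . b ** b . b

[S [A [A [B [C [D b]]]] . [B [C [D b]]]] ** [S [A [A [B [C [D b]]]] . [B [C [D b]]]]]]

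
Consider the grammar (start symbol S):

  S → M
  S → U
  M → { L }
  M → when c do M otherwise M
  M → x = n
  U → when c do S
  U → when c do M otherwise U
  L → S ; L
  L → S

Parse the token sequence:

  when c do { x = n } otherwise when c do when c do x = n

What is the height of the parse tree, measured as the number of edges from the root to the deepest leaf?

[S [U when c do [M { [L [S [M x = n]]] }] otherwise [U when c do [S [U when c do [S [M x = n]]]]]]]

7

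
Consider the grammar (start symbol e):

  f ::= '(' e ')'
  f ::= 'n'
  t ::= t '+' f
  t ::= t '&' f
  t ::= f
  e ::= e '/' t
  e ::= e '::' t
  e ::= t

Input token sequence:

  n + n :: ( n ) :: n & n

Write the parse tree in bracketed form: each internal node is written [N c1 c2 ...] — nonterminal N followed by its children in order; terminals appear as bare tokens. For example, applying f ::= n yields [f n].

e
e :: t
e :: t :: t
t :: t :: t
t + f :: t :: t
f + f :: t :: t
n + f :: t :: t
n + n :: t :: t
n + n :: f :: t
n + n :: ( e ) :: t
n + n :: ( t ) :: t
n + n :: ( f ) :: t
n + n :: ( n ) :: t
n + n :: ( n ) :: t & f
n + n :: ( n ) :: f & f
n + n :: ( n ) :: n & f
n + n :: ( n ) :: n & n

[e [e [e [t [t [f n]] + [f n]]] :: [t [f ( [e [t [f n]]] )]]] :: [t [t [f n]] & [f n]]]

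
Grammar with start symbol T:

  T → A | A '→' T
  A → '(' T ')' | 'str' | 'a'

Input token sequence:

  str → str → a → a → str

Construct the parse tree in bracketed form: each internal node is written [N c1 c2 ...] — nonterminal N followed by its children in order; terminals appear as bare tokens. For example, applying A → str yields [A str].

T
A → T
str → T
str → A → T
str → str → T
str → str → A → T
str → str → a → T
str → str → a → A → T
str → str → a → a → T
str → str → a → a → A
str → str → a → a → str

[T [A str] → [T [A str] → [T [A a] → [T [A a] → [T [A str]]]]]]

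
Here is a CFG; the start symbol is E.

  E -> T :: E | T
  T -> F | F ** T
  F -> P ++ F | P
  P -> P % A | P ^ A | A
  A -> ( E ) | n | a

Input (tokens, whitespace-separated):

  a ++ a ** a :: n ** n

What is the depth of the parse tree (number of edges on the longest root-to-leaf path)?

7

[E [T [F [P [A a]] ++ [F [P [A a]]]] ** [T [F [P [A a]]]]] :: [E [T [F [P [A n]]] ** [T [F [P [A n]]]]]]]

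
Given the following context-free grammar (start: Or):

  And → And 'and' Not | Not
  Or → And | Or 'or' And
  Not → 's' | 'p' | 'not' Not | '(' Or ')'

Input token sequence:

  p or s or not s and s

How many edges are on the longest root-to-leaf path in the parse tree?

5

[Or [Or [Or [And [Not p]]] or [And [Not s]]] or [And [And [Not not [Not s]]] and [Not s]]]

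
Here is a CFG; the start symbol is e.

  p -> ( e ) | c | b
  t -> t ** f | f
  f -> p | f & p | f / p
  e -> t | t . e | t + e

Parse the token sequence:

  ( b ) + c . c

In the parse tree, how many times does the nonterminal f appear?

[e [t [f [p ( [e [t [f [p b]]]] )]]] + [e [t [f [p c]]] . [e [t [f [p c]]]]]]

4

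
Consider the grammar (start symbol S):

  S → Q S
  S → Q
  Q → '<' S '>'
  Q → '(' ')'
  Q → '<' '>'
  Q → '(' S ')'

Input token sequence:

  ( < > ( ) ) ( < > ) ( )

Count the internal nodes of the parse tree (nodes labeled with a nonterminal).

[S [Q ( [S [Q < >] [S [Q ( )]]] )] [S [Q ( [S [Q < >]] )] [S [Q ( )]]]]

12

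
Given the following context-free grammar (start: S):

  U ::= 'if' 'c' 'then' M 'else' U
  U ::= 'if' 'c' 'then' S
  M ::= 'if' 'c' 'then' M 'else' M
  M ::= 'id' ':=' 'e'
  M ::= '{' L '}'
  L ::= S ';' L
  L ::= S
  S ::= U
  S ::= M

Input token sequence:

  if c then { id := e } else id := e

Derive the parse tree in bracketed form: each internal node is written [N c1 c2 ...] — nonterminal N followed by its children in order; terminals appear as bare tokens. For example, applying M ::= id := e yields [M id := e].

[S [M if c then [M { [L [S [M id := e]]] }] else [M id := e]]]

S
M
if c then M else M
if c then { L } else M
if c then { S } else M
if c then { M } else M
if c then { id := e } else M
if c then { id := e } else id := e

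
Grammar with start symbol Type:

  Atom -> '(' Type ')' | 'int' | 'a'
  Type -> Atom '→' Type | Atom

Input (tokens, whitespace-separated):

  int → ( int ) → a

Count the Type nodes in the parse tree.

[Type [Atom int] → [Type [Atom ( [Type [Atom int]] )] → [Type [Atom a]]]]

4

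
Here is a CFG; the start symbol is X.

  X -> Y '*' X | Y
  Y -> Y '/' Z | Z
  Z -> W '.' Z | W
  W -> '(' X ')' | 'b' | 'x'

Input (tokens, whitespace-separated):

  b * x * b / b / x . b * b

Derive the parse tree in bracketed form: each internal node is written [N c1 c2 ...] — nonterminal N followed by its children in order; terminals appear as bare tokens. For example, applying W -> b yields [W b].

[X [Y [Z [W b]]] * [X [Y [Z [W x]]] * [X [Y [Y [Y [Z [W b]]] / [Z [W b]]] / [Z [W x] . [Z [W b]]]] * [X [Y [Z [W b]]]]]]]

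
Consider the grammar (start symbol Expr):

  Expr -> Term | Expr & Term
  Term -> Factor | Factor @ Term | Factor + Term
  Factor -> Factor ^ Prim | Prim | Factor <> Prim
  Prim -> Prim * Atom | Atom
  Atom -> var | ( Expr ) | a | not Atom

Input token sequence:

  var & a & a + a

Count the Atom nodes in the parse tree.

[Expr [Expr [Expr [Term [Factor [Prim [Atom var]]]]] & [Term [Factor [Prim [Atom a]]]]] & [Term [Factor [Prim [Atom a]]] + [Term [Factor [Prim [Atom a]]]]]]

4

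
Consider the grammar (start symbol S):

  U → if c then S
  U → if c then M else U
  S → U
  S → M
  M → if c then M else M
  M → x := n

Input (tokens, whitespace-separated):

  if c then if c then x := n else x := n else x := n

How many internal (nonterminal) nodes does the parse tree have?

6

[S [M if c then [M if c then [M x := n] else [M x := n]] else [M x := n]]]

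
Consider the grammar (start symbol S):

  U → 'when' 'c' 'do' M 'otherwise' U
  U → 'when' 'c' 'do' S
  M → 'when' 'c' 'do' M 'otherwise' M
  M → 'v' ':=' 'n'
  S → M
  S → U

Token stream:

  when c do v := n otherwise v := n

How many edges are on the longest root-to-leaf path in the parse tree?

3

[S [M when c do [M v := n] otherwise [M v := n]]]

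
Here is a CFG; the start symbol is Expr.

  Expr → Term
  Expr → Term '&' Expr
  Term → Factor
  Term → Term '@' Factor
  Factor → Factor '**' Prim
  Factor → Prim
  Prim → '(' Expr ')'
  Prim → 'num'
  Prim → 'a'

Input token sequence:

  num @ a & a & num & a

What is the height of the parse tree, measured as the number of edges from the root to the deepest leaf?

[Expr [Term [Term [Factor [Prim num]]] @ [Factor [Prim a]]] & [Expr [Term [Factor [Prim a]]] & [Expr [Term [Factor [Prim num]]] & [Expr [Term [Factor [Prim a]]]]]]]

7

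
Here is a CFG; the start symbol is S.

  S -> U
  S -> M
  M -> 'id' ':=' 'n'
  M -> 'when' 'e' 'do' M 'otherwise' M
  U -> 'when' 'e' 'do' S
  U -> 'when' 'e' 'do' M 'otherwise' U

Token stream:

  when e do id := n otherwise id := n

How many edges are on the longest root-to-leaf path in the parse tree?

3

[S [M when e do [M id := n] otherwise [M id := n]]]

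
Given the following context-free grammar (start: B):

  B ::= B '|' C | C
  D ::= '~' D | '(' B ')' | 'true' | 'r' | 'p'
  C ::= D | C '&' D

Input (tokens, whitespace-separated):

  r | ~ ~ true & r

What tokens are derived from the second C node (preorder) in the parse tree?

~ ~ true & r

[B [B [C [D r]]] | [C [C [D ~ [D ~ [D true]]]] & [D r]]]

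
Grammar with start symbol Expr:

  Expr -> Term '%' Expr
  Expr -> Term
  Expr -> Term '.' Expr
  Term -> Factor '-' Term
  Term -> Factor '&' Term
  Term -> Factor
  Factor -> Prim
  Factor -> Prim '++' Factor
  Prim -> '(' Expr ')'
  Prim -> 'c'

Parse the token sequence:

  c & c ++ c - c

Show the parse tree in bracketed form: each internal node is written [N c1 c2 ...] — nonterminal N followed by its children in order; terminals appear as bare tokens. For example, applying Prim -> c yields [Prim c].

Expr
Term
Factor & Term
Prim & Term
c & Term
c & Factor - Term
c & Prim ++ Factor - Term
c & c ++ Factor - Term
c & c ++ Prim - Term
c & c ++ c - Term
c & c ++ c - Factor
c & c ++ c - Prim
c & c ++ c - c

[Expr [Term [Factor [Prim c]] & [Term [Factor [Prim c] ++ [Factor [Prim c]]] - [Term [Factor [Prim c]]]]]]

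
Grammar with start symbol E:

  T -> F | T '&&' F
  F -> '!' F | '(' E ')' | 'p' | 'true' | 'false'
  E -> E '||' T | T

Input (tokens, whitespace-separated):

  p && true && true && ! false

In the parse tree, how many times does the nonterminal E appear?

[E [T [T [T [T [F p]] && [F true]] && [F true]] && [F ! [F false]]]]

1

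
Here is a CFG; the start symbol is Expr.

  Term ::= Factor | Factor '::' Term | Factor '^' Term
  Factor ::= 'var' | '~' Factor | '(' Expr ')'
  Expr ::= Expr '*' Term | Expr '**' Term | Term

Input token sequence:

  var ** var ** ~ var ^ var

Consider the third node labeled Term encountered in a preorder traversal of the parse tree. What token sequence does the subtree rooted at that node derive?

~ var ^ var

[Expr [Expr [Expr [Term [Factor var]]] ** [Term [Factor var]]] ** [Term [Factor ~ [Factor var]] ^ [Term [Factor var]]]]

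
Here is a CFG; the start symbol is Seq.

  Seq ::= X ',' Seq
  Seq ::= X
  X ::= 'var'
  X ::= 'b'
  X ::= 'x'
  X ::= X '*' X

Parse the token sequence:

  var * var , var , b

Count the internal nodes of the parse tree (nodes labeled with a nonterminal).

8

[Seq [X [X var] * [X var]] , [Seq [X var] , [Seq [X b]]]]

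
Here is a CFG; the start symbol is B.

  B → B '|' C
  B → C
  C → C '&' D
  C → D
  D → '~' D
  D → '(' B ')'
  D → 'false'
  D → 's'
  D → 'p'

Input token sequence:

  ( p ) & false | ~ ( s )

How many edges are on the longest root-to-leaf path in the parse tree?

[B [B [C [C [D ( [B [C [D p]]] )]] & [D false]]] | [C [D ~ [D ( [B [C [D s]]] )]]]]

8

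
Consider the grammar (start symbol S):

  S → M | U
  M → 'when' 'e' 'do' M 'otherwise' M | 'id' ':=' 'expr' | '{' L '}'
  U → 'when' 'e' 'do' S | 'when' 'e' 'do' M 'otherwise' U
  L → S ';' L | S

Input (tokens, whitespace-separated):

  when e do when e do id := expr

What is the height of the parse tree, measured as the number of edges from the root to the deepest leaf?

[S [U when e do [S [U when e do [S [M id := expr]]]]]]

6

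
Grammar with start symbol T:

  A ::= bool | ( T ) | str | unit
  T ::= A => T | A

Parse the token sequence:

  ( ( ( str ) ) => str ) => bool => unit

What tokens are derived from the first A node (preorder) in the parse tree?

[T [A ( [T [A ( [T [A ( [T [A str]] )]] )] => [T [A str]]] )] => [T [A bool] => [T [A unit]]]]

( ( ( str ) ) => str )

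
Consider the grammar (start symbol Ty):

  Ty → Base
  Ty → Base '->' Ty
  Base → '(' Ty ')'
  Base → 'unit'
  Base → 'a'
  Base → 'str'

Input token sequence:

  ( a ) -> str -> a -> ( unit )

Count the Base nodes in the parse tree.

[Ty [Base ( [Ty [Base a]] )] -> [Ty [Base str] -> [Ty [Base a] -> [Ty [Base ( [Ty [Base unit]] )]]]]]

6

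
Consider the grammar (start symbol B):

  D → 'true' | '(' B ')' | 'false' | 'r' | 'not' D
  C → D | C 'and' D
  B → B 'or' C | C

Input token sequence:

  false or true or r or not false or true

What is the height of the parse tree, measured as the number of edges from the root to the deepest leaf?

7

[B [B [B [B [B [C [D false]]] or [C [D true]]] or [C [D r]]] or [C [D not [D false]]]] or [C [D true]]]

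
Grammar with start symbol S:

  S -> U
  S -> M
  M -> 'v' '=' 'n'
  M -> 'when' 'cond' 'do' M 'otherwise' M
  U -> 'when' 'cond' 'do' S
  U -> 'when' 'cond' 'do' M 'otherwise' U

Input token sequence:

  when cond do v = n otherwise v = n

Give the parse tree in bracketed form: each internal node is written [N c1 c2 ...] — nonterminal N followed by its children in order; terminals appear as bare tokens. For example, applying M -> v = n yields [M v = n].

[S [M when cond do [M v = n] otherwise [M v = n]]]

S
M
when cond do M otherwise M
when cond do v = n otherwise M
when cond do v = n otherwise v = n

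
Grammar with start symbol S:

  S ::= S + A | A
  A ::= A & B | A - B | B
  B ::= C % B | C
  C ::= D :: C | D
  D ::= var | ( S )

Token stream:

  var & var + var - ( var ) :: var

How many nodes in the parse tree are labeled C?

[S [S [A [A [B [C [D var]]]] & [B [C [D var]]]]] + [A [A [B [C [D var]]]] - [B [C [D ( [S [A [B [C [D var]]]]] )] :: [C [D var]]]]]]

6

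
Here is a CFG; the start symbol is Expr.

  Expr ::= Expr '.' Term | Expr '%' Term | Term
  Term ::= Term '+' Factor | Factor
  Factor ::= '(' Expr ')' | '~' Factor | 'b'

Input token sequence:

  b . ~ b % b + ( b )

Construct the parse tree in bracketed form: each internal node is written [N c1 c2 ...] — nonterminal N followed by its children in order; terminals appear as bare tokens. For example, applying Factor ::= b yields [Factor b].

Expr
Expr % Term
Expr . Term % Term
Term . Term % Term
Factor . Term % Term
b . Term % Term
b . Factor % Term
b . ~ Factor % Term
b . ~ b % Term
b . ~ b % Term + Factor
b . ~ b % Factor + Factor
b . ~ b % b + Factor
b . ~ b % b + ( Expr )
b . ~ b % b + ( Term )
b . ~ b % b + ( Factor )
b . ~ b % b + ( b )

[Expr [Expr [Expr [Term [Factor b]]] . [Term [Factor ~ [Factor b]]]] % [Term [Term [Factor b]] + [Factor ( [Expr [Term [Factor b]]] )]]]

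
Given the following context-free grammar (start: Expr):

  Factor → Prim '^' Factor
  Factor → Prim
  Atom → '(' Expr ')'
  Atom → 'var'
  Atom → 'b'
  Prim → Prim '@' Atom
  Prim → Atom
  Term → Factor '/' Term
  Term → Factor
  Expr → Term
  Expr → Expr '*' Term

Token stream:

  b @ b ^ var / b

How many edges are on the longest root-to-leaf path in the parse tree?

6

[Expr [Term [Factor [Prim [Prim [Atom b]] @ [Atom b]] ^ [Factor [Prim [Atom var]]]] / [Term [Factor [Prim [Atom b]]]]]]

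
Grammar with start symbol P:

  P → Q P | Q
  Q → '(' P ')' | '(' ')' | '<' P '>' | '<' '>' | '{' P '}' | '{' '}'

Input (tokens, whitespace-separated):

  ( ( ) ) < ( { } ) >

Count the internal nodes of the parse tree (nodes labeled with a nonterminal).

10

[P [Q ( [P [Q ( )]] )] [P [Q < [P [Q ( [P [Q { }]] )]] >]]]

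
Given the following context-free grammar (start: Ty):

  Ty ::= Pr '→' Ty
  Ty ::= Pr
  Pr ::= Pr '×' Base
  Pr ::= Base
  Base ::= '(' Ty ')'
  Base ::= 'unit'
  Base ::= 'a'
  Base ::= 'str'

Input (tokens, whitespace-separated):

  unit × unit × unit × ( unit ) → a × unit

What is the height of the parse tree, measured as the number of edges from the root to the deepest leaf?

6

[Ty [Pr [Pr [Pr [Pr [Base unit]] × [Base unit]] × [Base unit]] × [Base ( [Ty [Pr [Base unit]]] )]] → [Ty [Pr [Pr [Base a]] × [Base unit]]]]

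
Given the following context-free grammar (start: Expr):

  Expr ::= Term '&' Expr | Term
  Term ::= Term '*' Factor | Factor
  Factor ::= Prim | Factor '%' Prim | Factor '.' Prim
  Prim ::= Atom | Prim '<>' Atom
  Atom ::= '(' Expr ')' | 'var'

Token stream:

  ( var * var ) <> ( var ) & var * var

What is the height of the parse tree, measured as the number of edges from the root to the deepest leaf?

[Expr [Term [Factor [Prim [Prim [Atom ( [Expr [Term [Term [Factor [Prim [Atom var]]]] * [Factor [Prim [Atom var]]]]] )]] <> [Atom ( [Expr [Term [Factor [Prim [Atom var]]]]] )]]]] & [Expr [Term [Term [Factor [Prim [Atom var]]]] * [Factor [Prim [Atom var]]]]]]

12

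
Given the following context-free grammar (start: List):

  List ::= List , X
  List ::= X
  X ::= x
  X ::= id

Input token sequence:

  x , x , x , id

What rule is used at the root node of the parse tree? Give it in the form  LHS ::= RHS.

List ::= List , X

[List [List [List [List [X x]] , [X x]] , [X x]] , [X id]]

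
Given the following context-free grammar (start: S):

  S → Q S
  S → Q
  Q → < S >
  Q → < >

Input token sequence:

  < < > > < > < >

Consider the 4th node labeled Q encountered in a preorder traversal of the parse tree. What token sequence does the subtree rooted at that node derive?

[S [Q < [S [Q < >]] >] [S [Q < >] [S [Q < >]]]]

< >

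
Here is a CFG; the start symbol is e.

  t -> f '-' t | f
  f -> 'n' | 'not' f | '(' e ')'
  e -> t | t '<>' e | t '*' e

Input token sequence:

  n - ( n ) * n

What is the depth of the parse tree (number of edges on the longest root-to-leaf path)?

[e [t [f n] - [t [f ( [e [t [f n]]] )]]] * [e [t [f n]]]]

7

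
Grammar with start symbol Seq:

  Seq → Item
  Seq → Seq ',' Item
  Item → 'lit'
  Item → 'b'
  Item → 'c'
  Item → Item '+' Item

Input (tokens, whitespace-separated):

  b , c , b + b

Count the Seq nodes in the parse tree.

[Seq [Seq [Seq [Item b]] , [Item c]] , [Item [Item b] + [Item b]]]

3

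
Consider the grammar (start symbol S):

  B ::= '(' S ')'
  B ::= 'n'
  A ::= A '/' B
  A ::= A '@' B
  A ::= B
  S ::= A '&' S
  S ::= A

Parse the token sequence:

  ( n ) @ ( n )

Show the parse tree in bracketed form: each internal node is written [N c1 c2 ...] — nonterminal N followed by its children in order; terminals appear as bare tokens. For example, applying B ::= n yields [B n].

[S [A [A [B ( [S [A [B n]]] )]] @ [B ( [S [A [B n]]] )]]]

S
A
A @ B
B @ B
( S ) @ B
( A ) @ B
( B ) @ B
( n ) @ B
( n ) @ ( S )
( n ) @ ( A )
( n ) @ ( B )
( n ) @ ( n )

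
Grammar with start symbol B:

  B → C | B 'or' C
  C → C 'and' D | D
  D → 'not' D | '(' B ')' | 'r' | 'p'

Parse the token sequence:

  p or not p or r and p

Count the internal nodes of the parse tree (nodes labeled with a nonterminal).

12

[B [B [B [C [D p]]] or [C [D not [D p]]]] or [C [C [D r]] and [D p]]]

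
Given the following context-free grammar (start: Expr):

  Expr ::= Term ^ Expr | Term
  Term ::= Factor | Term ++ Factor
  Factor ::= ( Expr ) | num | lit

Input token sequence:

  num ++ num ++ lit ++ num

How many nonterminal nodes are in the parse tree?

[Expr [Term [Term [Term [Term [Factor num]] ++ [Factor num]] ++ [Factor lit]] ++ [Factor num]]]

9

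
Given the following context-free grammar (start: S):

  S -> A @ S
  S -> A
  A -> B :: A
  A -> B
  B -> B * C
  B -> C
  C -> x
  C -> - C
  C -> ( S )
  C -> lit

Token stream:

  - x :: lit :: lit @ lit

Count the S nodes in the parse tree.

[S [A [B [C - [C x]]] :: [A [B [C lit]] :: [A [B [C lit]]]]] @ [S [A [B [C lit]]]]]

2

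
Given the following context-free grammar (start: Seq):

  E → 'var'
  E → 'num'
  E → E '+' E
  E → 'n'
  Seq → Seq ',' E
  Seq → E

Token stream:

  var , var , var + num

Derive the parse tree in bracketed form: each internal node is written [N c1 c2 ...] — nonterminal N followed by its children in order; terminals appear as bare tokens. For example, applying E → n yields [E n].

Seq
Seq , E
Seq , E , E
E , E , E
var , E , E
var , var , E
var , var , E + E
var , var , var + E
var , var , var + num

[Seq [Seq [Seq [E var]] , [E var]] , [E [E var] + [E num]]]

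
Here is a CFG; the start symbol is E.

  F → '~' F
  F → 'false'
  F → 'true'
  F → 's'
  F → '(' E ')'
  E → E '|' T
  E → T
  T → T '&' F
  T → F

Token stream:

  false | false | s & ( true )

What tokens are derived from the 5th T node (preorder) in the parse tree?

[E [E [E [T [F false]]] | [T [F false]]] | [T [T [F s]] & [F ( [E [T [F true]]] )]]]

true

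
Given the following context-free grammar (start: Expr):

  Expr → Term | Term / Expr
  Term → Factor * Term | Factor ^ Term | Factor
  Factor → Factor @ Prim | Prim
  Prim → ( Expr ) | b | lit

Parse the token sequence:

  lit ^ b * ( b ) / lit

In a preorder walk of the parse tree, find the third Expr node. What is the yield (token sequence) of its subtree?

[Expr [Term [Factor [Prim lit]] ^ [Term [Factor [Prim b]] * [Term [Factor [Prim ( [Expr [Term [Factor [Prim b]]]] )]]]]] / [Expr [Term [Factor [Prim lit]]]]]

lit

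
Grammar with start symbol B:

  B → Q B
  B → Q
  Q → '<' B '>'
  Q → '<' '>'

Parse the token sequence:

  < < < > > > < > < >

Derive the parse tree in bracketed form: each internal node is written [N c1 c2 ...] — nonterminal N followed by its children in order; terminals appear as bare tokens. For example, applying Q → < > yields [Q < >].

[B [Q < [B [Q < [B [Q < >]] >]] >] [B [Q < >] [B [Q < >]]]]

B
Q B
< B > B
< Q > B
< < B > > B
< < Q > > B
< < < > > > B
< < < > > > Q B
< < < > > > < > B
< < < > > > < > Q
< < < > > > < > < >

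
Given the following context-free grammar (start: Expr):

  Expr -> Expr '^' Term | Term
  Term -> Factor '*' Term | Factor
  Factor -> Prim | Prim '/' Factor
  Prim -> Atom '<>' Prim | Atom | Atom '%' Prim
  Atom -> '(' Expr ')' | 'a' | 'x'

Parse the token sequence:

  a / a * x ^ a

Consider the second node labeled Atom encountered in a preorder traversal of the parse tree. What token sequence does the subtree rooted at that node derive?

a

[Expr [Expr [Term [Factor [Prim [Atom a]] / [Factor [Prim [Atom a]]]] * [Term [Factor [Prim [Atom x]]]]]] ^ [Term [Factor [Prim [Atom a]]]]]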